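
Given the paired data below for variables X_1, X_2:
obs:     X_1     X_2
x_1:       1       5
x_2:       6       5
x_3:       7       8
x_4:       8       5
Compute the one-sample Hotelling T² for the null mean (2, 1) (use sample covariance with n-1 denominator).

Step 1 — sample mean vector:
  mean(X_1) = (1 + 6 + 7 + 8) / 4 = 22/4 = 5.5
  mean(X_2) = (5 + 5 + 8 + 5) / 4 = 23/4 = 5.75
  x̄ = (5.5, 5.75),  deviation x̄ - mu_0 = (5.5, 5.75) - (2, 1) = (3.5, 4.75).

Step 2 — sample covariance matrix, S[i,j] = (1/(n-1)) · Σ_k (x_{k,i} - mean_i) · (x_{k,j} - mean_j), divisor n-1 = 3:
  S[X_1,X_1] = ((-4.5)·(-4.5) + (0.5)·(0.5) + (1.5)·(1.5) + (2.5)·(2.5)) / 3 = 29/3 = 9.6667
  S[X_1,X_2] = ((-4.5)·(-0.75) + (0.5)·(-0.75) + (1.5)·(2.25) + (2.5)·(-0.75)) / 3 = 4.5/3 = 1.5
  S[X_2,X_2] = ((-0.75)·(-0.75) + (-0.75)·(-0.75) + (2.25)·(2.25) + (-0.75)·(-0.75)) / 3 = 6.75/3 = 2.25
  S = [[9.6667, 1.5],
 [1.5, 2.25]].

Step 3 — invert S. det(S) = 9.6667·2.25 - (1.5)² = 19.5.
  S^{-1} = (1/det) · [[d, -b], [-b, a]] = [[0.1154, -0.0769],
 [-0.0769, 0.4957]].

Step 4 — quadratic form (x̄ - mu_0)^T · S^{-1} · (x̄ - mu_0):
  S^{-1} · (x̄ - mu_0) = (0.0385, 2.0855),
  (x̄ - mu_0)^T · [...] = (3.5)·(0.0385) + (4.75)·(2.0855) = 10.0406.

Step 5 — scale by n: T² = 4 · 10.0406 = 40.1624.

T² ≈ 40.1624


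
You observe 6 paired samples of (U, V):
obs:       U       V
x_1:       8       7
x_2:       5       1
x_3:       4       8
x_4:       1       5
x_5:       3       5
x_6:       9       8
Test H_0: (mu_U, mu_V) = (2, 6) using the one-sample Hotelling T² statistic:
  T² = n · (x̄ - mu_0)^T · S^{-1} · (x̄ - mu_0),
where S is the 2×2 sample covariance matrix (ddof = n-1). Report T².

Step 1 — sample mean vector:
  mean(U) = (8 + 5 + 4 + 1 + 3 + 9) / 6 = 30/6 = 5
  mean(V) = (7 + 1 + 8 + 5 + 5 + 8) / 6 = 34/6 = 5.6667
  x̄ = (5, 5.6667),  deviation x̄ - mu_0 = (5, 5.6667) - (2, 6) = (3, -0.3333).

Step 2 — sample covariance matrix, S[i,j] = (1/(n-1)) · Σ_k (x_{k,i} - mean_i) · (x_{k,j} - mean_j), divisor n-1 = 5:
  S[U,U] = ((3)·(3) + (0)·(0) + (-1)·(-1) + (-4)·(-4) + (-2)·(-2) + (4)·(4)) / 5 = 46/5 = 9.2
  S[U,V] = ((3)·(1.3333) + (0)·(-4.6667) + (-1)·(2.3333) + (-4)·(-0.6667) + (-2)·(-0.6667) + (4)·(2.3333)) / 5 = 15/5 = 3
  S[V,V] = ((1.3333)·(1.3333) + (-4.6667)·(-4.6667) + (2.3333)·(2.3333) + (-0.6667)·(-0.6667) + (-0.6667)·(-0.6667) + (2.3333)·(2.3333)) / 5 = 35.3333/5 = 7.0667
  S = [[9.2, 3],
 [3, 7.0667]].

Step 3 — invert S. det(S) = 9.2·7.0667 - (3)² = 56.0133.
  S^{-1} = (1/det) · [[d, -b], [-b, a]] = [[0.1262, -0.0536],
 [-0.0536, 0.1642]].

Step 4 — quadratic form (x̄ - mu_0)^T · S^{-1} · (x̄ - mu_0):
  S^{-1} · (x̄ - mu_0) = (0.3963, -0.2154),
  (x̄ - mu_0)^T · [...] = (3)·(0.3963) + (-0.3333)·(-0.2154) = 1.2608.

Step 5 — scale by n: T² = 6 · 1.2608 = 7.5649.

T² ≈ 7.5649


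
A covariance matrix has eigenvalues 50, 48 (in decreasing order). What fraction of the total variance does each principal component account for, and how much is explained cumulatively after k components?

Step 1 — total variance = trace(Sigma) = Σ λ_i = 50 + 48 = 98.

Step 2 — fraction explained by component i = λ_i / Σ λ:
  PC1: 50/98 = 0.5102
  PC2: 48/98 = 0.4898

Step 3 — cumulative fraction after k components = (λ_1 + ... + λ_k) / Σ λ:
  k = 1: 50/98 = 0.5102
  k = 2: (50 + 48)/98 = 98/98 = 1

Summary (fraction, with percent):

explained: PC1 0.5102 (51.02%), PC2 0.4898 (48.98%);  cumulative: 0.5102, 1


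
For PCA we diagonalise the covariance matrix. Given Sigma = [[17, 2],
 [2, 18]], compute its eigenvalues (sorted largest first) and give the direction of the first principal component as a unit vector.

Step 1 — characteristic polynomial of 2×2 Sigma:
  det(Sigma - λI) = λ² - trace · λ + det = 0.
  trace = 17 + 18 = 35, det = 17·18 - (2)² = 302.
Step 2 — discriminant:
  Δ = trace² - 4·det = 1225 - 1208 = 17.
Step 3 — eigenvalues:
  λ = (trace ± √Δ)/2 = (35 ± 4.1231)/2,
  λ_1 = 19.5616,  λ_2 = 15.4384.

Step 4 — unit eigenvector for λ_1: solve (Sigma - λ_1 I)v = 0. First row:
  (17 - 19.5616)·v_x + (2)·v_y = 0, i.e. (-2.5616)·v_x + (2)·v_y = 0,
  so v ∝ (b, λ_1 - a) = (2, 2.5616) = u.
  ||u|| = √((2)² + (2.5616)²) = √(10.5616) ≈ 3.2499,
  v_1 = u/||u|| ≈ (0.6154, 0.7882) (||v_1|| = 1).

λ_1 = 19.5616,  λ_2 = 15.4384;  v_1 ≈ (0.6154, 0.7882)


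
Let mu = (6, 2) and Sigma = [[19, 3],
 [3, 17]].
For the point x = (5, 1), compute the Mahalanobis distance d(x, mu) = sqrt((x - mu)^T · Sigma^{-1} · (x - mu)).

Step 1 — centre the observation: (x - mu) = (-1, -1).

Step 2 — invert Sigma. det(Sigma) = 19·17 - (3)² = 314.
  Sigma^{-1} = (1/det) · [[d, -b], [-b, a]] = [[0.0541, -0.0096],
 [-0.0096, 0.0605]].

Step 3 — form the quadratic (x - mu)^T · Sigma^{-1} · (x - mu):
  Sigma^{-1} · (x - mu) = (-0.0446, -0.051).
  (x - mu)^T · [Sigma^{-1} · (x - mu)] = (-1)·(-0.0446) + (-1)·(-0.051) = 0.0955.

Step 4 — take square root: d = √(0.0955) ≈ 0.3091.

d(x, mu) = √(0.0955) ≈ 0.3091


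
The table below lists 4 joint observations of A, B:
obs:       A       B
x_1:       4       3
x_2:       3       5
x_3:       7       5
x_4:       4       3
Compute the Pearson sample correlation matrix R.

Step 1 — column means:
  mean(A) = (4 + 3 + 7 + 4) / 4 = 18/4 = 4.5
  mean(B) = (3 + 5 + 5 + 3) / 4 = 16/4 = 4

Step 2 — sample variances and covariances s[i,j] = (1/(n-1)) · Σ_k (x_{k,i} - mean_i) · (x_{k,j} - mean_j), with n-1 = 3:
  s[A,A] = ((-0.5)·(-0.5) + (-1.5)·(-1.5) + (2.5)·(2.5) + (-0.5)·(-0.5)) / 3 = 9/3 = 3
  s[A,B] = ((-0.5)·(-1) + (-1.5)·(1) + (2.5)·(1) + (-0.5)·(-1)) / 3 = 2/3 = 0.6667
  s[B,B] = ((-1)·(-1) + (1)·(1) + (1)·(1) + (-1)·(-1)) / 3 = 4/3 = 1.3333
  Sample standard deviations s_i = √(s[i,i]):
  s(A) = √(3) = 1.7321
  s(B) = √(1.3333) = 1.1547

Step 3 — r_{ij} = s_{ij} / (s_i · s_j):
  r[A,A] = 1 (diagonal).
  r[A,B] = 0.6667 / (1.7321 · 1.1547) = 0.6667 / 2 = 0.3333
  r[B,B] = 1 (diagonal).

R is symmetric with unit diagonal. Assembling:

R = [[1, 0.3333],
 [0.3333, 1]]


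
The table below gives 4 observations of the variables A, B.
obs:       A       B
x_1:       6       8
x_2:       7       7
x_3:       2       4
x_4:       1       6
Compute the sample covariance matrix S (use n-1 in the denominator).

Step 1 — column means:
  mean(A) = (6 + 7 + 2 + 1) / 4 = 16/4 = 4
  mean(B) = (8 + 7 + 4 + 6) / 4 = 25/4 = 6.25

Step 2 — sample covariance S[i,j] = (1/(n-1)) · Σ_k (x_{k,i} - mean_i) · (x_{k,j} - mean_j), with n-1 = 3.
  S[A,A] = ((2)·(2) + (3)·(3) + (-2)·(-2) + (-3)·(-3)) / 3 = 26/3 = 8.6667
  S[A,B] = ((2)·(1.75) + (3)·(0.75) + (-2)·(-2.25) + (-3)·(-0.25)) / 3 = 11/3 = 3.6667
  S[B,B] = ((1.75)·(1.75) + (0.75)·(0.75) + (-2.25)·(-2.25) + (-0.25)·(-0.25)) / 3 = 8.75/3 = 2.9167

S is symmetric (S[j,i] = S[i,j]). Assembling:

S = [[8.6667, 3.6667],
 [3.6667, 2.9167]]


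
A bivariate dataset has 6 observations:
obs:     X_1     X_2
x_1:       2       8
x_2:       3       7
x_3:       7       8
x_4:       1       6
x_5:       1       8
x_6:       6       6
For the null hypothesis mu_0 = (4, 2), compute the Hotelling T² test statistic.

Step 1 — sample mean vector:
  mean(X_1) = (2 + 3 + 7 + 1 + 1 + 6) / 6 = 20/6 = 3.3333
  mean(X_2) = (8 + 7 + 8 + 6 + 8 + 6) / 6 = 43/6 = 7.1667
  x̄ = (3.3333, 7.1667),  deviation x̄ - mu_0 = (3.3333, 7.1667) - (4, 2) = (-0.6667, 5.1667).

Step 2 — sample covariance matrix, S[i,j] = (1/(n-1)) · Σ_k (x_{k,i} - mean_i) · (x_{k,j} - mean_j), divisor n-1 = 5:
  S[X_1,X_1] = ((-1.3333)·(-1.3333) + (-0.3333)·(-0.3333) + (3.6667)·(3.6667) + (-2.3333)·(-2.3333) + (-2.3333)·(-2.3333) + (2.6667)·(2.6667)) / 5 = 33.3333/5 = 6.6667
  S[X_1,X_2] = ((-1.3333)·(0.8333) + (-0.3333)·(-0.1667) + (3.6667)·(0.8333) + (-2.3333)·(-1.1667) + (-2.3333)·(0.8333) + (2.6667)·(-1.1667)) / 5 = -0.3333/5 = -0.0667
  S[X_2,X_2] = ((0.8333)·(0.8333) + (-0.1667)·(-0.1667) + (0.8333)·(0.8333) + (-1.1667)·(-1.1667) + (0.8333)·(0.8333) + (-1.1667)·(-1.1667)) / 5 = 4.8333/5 = 0.9667
  S = [[6.6667, -0.0667],
 [-0.0667, 0.9667]].

Step 3 — invert S. det(S) = 6.6667·0.9667 - (-0.0667)² = 6.44.
  S^{-1} = (1/det) · [[d, -b], [-b, a]] = [[0.1501, 0.0104],
 [0.0104, 1.0352]].

Step 4 — quadratic form (x̄ - mu_0)^T · S^{-1} · (x̄ - mu_0):
  S^{-1} · (x̄ - mu_0) = (-0.0466, 5.3416),
  (x̄ - mu_0)^T · [...] = (-0.6667)·(-0.0466) + (5.1667)·(5.3416) = 27.6294.

Step 5 — scale by n: T² = 6 · 27.6294 = 165.7764.

T² ≈ 165.7764


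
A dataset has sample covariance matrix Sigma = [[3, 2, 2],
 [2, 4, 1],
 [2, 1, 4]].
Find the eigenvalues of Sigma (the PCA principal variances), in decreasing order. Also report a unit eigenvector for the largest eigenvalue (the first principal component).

Step 1 — characteristic polynomial p(λ) = det(λI - Sigma) = λ³ - tr·λ² + c_1·λ - det, where tr = trace, c_1 = sum of the principal 2×2 minors, det = det(Sigma):
  tr = 3 + 4 + 4 = 11,
  c_1 = (3·4 - (2)²) + (3·4 - (2)²) + (4·4 - (1)²) = 8 + 8 + 15 = 31,
  det = 3·(4·4 - (1)²) - (2)·((2)·4 - (1)·(2)) + (2)·((2)·(1) - 4·(2)) = 3·(15) - (2)·(6) + (2)·(-6) = 21.
  So p(λ) = λ³ - 11λ² + 31λ - 21.
Step 2 — look for an integer root (rational root theorem: any rational root is an integer divisor of 21). Testing λ = 1:
  p(1) = 1 - 11 + 31 - 21 = 0  ✓
  Dividing out (λ - 1): p(λ) = (λ - 1)(λ² - 10λ + 21).
Step 3 — remaining eigenvalues from the quadratic λ² - 10λ + 21 = 0:
  Δ = 10² - 4·21 = 100 - 84 = 16,  λ = (10 ± √16)/2 = (10 ± 4)/2 = 7 or 3.
  Sorted: λ_1 = 7,  λ_2 = 3,  λ_3 = 1  (check: sum = 11 = tr ✓).

Step 4 — unit eigenvector for λ_1 = 7: v spans the null space of (Sigma - λ_1 I), whose rows are
  r_1 = (-4, 2, 2),  r_2 = (2, -3, 1),  r_3 = (2, 1, -3).
  v is orthogonal to every row, so take v ∝ r_1 × r_2 = ((2)·(1) - (2)·(-3), (2)·(2) - (-4)·(1), (-4)·(-3) - (2)·(2)) = (8, 8, 8).
  Rescale (divide by 8): u = (1, 1, 1).
  ||u|| = √((1)² + (1)² + (1)²) = √(3) ≈ 1.7321,  v_1 = u/||u|| ≈ (0.5774, 0.5774, 0.5774) (||v_1|| = 1).

λ_1 = 7,  λ_2 = 3,  λ_3 = 1;  v_1 ≈ (0.5774, 0.5774, 0.5774)


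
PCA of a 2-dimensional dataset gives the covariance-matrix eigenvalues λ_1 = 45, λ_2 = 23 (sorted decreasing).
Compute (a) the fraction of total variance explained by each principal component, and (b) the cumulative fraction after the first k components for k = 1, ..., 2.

Step 1 — total variance = trace(Sigma) = Σ λ_i = 45 + 23 = 68.

Step 2 — fraction explained by component i = λ_i / Σ λ:
  PC1: 45/68 = 0.6618
  PC2: 23/68 = 0.3382

Step 3 — cumulative fraction after k components = (λ_1 + ... + λ_k) / Σ λ:
  k = 1: 45/68 = 0.6618
  k = 2: (45 + 23)/68 = 68/68 = 1

Summary (fraction, with percent):

explained: PC1 0.6618 (66.18%), PC2 0.3382 (33.82%);  cumulative: 0.6618, 1


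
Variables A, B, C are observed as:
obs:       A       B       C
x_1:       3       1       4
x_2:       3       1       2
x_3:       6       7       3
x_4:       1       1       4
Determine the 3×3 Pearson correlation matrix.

Step 1 — column means:
  mean(A) = (3 + 3 + 6 + 1) / 4 = 13/4 = 3.25
  mean(B) = (1 + 1 + 7 + 1) / 4 = 10/4 = 2.5
  mean(C) = (4 + 2 + 3 + 4) / 4 = 13/4 = 3.25

Step 2 — sample variances and covariances s[i,j] = (1/(n-1)) · Σ_k (x_{k,i} - mean_i) · (x_{k,j} - mean_j), with n-1 = 3:
  s[A,A] = ((-0.25)·(-0.25) + (-0.25)·(-0.25) + (2.75)·(2.75) + (-2.25)·(-2.25)) / 3 = 12.75/3 = 4.25
  s[A,B] = ((-0.25)·(-1.5) + (-0.25)·(-1.5) + (2.75)·(4.5) + (-2.25)·(-1.5)) / 3 = 16.5/3 = 5.5
  s[A,C] = ((-0.25)·(0.75) + (-0.25)·(-1.25) + (2.75)·(-0.25) + (-2.25)·(0.75)) / 3 = -2.25/3 = -0.75
  s[B,B] = ((-1.5)·(-1.5) + (-1.5)·(-1.5) + (4.5)·(4.5) + (-1.5)·(-1.5)) / 3 = 27/3 = 9
  s[B,C] = ((-1.5)·(0.75) + (-1.5)·(-1.25) + (4.5)·(-0.25) + (-1.5)·(0.75)) / 3 = -1.5/3 = -0.5
  s[C,C] = ((0.75)·(0.75) + (-1.25)·(-1.25) + (-0.25)·(-0.25) + (0.75)·(0.75)) / 3 = 2.75/3 = 0.9167
  Sample standard deviations s_i = √(s[i,i]):
  s(A) = √(4.25) = 2.0616
  s(B) = √(9) = 3
  s(C) = √(0.9167) = 0.9574

Step 3 — r_{ij} = s_{ij} / (s_i · s_j):
  r[A,A] = 1 (diagonal).
  r[A,B] = 5.5 / (2.0616 · 3) = 5.5 / 6.1847 = 0.8893
  r[A,C] = -0.75 / (2.0616 · 0.9574) = -0.75 / 1.9738 = -0.38
  r[B,B] = 1 (diagonal).
  r[B,C] = -0.5 / (3 · 0.9574) = -0.5 / 2.8723 = -0.1741
  r[C,C] = 1 (diagonal).

R is symmetric with unit diagonal. Assembling:

R = [[1, 0.8893, -0.38],
 [0.8893, 1, -0.1741],
 [-0.38, -0.1741, 1]]


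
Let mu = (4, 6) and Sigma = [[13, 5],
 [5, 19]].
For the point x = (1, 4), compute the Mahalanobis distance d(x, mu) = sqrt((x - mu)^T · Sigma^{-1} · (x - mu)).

Step 1 — centre the observation: (x - mu) = (-3, -2).

Step 2 — invert Sigma. det(Sigma) = 13·19 - (5)² = 222.
  Sigma^{-1} = (1/det) · [[d, -b], [-b, a]] = [[0.0856, -0.0225],
 [-0.0225, 0.0586]].

Step 3 — form the quadratic (x - mu)^T · Sigma^{-1} · (x - mu):
  Sigma^{-1} · (x - mu) = (-0.2117, -0.0495).
  (x - mu)^T · [Sigma^{-1} · (x - mu)] = (-3)·(-0.2117) + (-2)·(-0.0495) = 0.7342.

Step 4 — take square root: d = √(0.7342) ≈ 0.8569.

d(x, mu) = √(0.7342) ≈ 0.8569


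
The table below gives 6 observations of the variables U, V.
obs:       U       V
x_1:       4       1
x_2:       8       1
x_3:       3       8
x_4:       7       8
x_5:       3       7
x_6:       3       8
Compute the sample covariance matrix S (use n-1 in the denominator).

Step 1 — column means:
  mean(U) = (4 + 8 + 3 + 7 + 3 + 3) / 6 = 28/6 = 4.6667
  mean(V) = (1 + 1 + 8 + 8 + 7 + 8) / 6 = 33/6 = 5.5

Step 2 — sample covariance S[i,j] = (1/(n-1)) · Σ_k (x_{k,i} - mean_i) · (x_{k,j} - mean_j), with n-1 = 5.
  S[U,U] = ((-0.6667)·(-0.6667) + (3.3333)·(3.3333) + (-1.6667)·(-1.6667) + (2.3333)·(2.3333) + (-1.6667)·(-1.6667) + (-1.6667)·(-1.6667)) / 5 = 25.3333/5 = 5.0667
  S[U,V] = ((-0.6667)·(-4.5) + (3.3333)·(-4.5) + (-1.6667)·(2.5) + (2.3333)·(2.5) + (-1.6667)·(1.5) + (-1.6667)·(2.5)) / 5 = -17/5 = -3.4
  S[V,V] = ((-4.5)·(-4.5) + (-4.5)·(-4.5) + (2.5)·(2.5) + (2.5)·(2.5) + (1.5)·(1.5) + (2.5)·(2.5)) / 5 = 61.5/5 = 12.3

S is symmetric (S[j,i] = S[i,j]). Assembling:

S = [[5.0667, -3.4],
 [-3.4, 12.3]]


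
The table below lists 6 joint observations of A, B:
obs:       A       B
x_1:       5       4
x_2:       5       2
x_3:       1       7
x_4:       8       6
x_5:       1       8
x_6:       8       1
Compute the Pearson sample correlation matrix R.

Step 1 — column means:
  mean(A) = (5 + 5 + 1 + 8 + 1 + 8) / 6 = 28/6 = 4.6667
  mean(B) = (4 + 2 + 7 + 6 + 8 + 1) / 6 = 28/6 = 4.6667

Step 2 — sample variances and covariances s[i,j] = (1/(n-1)) · Σ_k (x_{k,i} - mean_i) · (x_{k,j} - mean_j), with n-1 = 5:
  s[A,A] = ((0.3333)·(0.3333) + (0.3333)·(0.3333) + (-3.6667)·(-3.6667) + (3.3333)·(3.3333) + (-3.6667)·(-3.6667) + (3.3333)·(3.3333)) / 5 = 49.3333/5 = 9.8667
  s[A,B] = ((0.3333)·(-0.6667) + (0.3333)·(-2.6667) + (-3.6667)·(2.3333) + (3.3333)·(1.3333) + (-3.6667)·(3.3333) + (3.3333)·(-3.6667)) / 5 = -29.6667/5 = -5.9333
  s[B,B] = ((-0.6667)·(-0.6667) + (-2.6667)·(-2.6667) + (2.3333)·(2.3333) + (1.3333)·(1.3333) + (3.3333)·(3.3333) + (-3.6667)·(-3.6667)) / 5 = 39.3333/5 = 7.8667
  Sample standard deviations s_i = √(s[i,i]):
  s(A) = √(9.8667) = 3.1411
  s(B) = √(7.8667) = 2.8048

Step 3 — r_{ij} = s_{ij} / (s_i · s_j):
  r[A,A] = 1 (diagonal).
  r[A,B] = -5.9333 / (3.1411 · 2.8048) = -5.9333 / 8.8101 = -0.6735
  r[B,B] = 1 (diagonal).

R is symmetric with unit diagonal. Assembling:

R = [[1, -0.6735],
 [-0.6735, 1]]


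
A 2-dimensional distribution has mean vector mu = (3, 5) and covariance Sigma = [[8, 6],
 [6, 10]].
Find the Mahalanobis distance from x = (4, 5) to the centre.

Step 1 — centre the observation: (x - mu) = (1, 0).

Step 2 — invert Sigma. det(Sigma) = 8·10 - (6)² = 44.
  Sigma^{-1} = (1/det) · [[d, -b], [-b, a]] = [[0.2273, -0.1364],
 [-0.1364, 0.1818]].

Step 3 — form the quadratic (x - mu)^T · Sigma^{-1} · (x - mu):
  Sigma^{-1} · (x - mu) = (0.2273, -0.1364).
  (x - mu)^T · [Sigma^{-1} · (x - mu)] = (1)·(0.2273) + (0)·(-0.1364) = 0.2273.

Step 4 — take square root: d = √(0.2273) ≈ 0.4767.

d(x, mu) = √(0.2273) ≈ 0.4767


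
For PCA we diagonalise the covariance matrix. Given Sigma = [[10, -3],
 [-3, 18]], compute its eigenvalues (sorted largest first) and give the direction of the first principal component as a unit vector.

Step 1 — characteristic polynomial of 2×2 Sigma:
  det(Sigma - λI) = λ² - trace · λ + det = 0.
  trace = 10 + 18 = 28, det = 10·18 - (-3)² = 171.
Step 2 — discriminant:
  Δ = trace² - 4·det = 784 - 684 = 100.
Step 3 — eigenvalues:
  λ = (trace ± √Δ)/2 = (28 ± 10)/2,
  λ_1 = 19,  λ_2 = 9.

Step 4 — unit eigenvector for λ_1: solve (Sigma - λ_1 I)v = 0. First row:
  (10 - 19)·v_x + (-3)·v_y = 0, i.e. (-9)·v_x + (-3)·v_y = 0,
  so v ∝ (b, λ_1 - a) = (-3, 9); multiply by -1 so the first entry is positive: u = (3, -9).
  ||u|| = √((3)² + (-9)²) = √(90) ≈ 9.4868,
  v_1 = u/||u|| ≈ (0.3162, -0.9487) (||v_1|| = 1).

λ_1 = 19,  λ_2 = 9;  v_1 ≈ (0.3162, -0.9487)


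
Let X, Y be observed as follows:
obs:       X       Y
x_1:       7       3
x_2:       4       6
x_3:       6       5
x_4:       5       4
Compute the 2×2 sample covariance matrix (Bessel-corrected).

Step 1 — column means:
  mean(X) = (7 + 4 + 6 + 5) / 4 = 22/4 = 5.5
  mean(Y) = (3 + 6 + 5 + 4) / 4 = 18/4 = 4.5

Step 2 — sample covariance S[i,j] = (1/(n-1)) · Σ_k (x_{k,i} - mean_i) · (x_{k,j} - mean_j), with n-1 = 3.
  S[X,X] = ((1.5)·(1.5) + (-1.5)·(-1.5) + (0.5)·(0.5) + (-0.5)·(-0.5)) / 3 = 5/3 = 1.6667
  S[X,Y] = ((1.5)·(-1.5) + (-1.5)·(1.5) + (0.5)·(0.5) + (-0.5)·(-0.5)) / 3 = -4/3 = -1.3333
  S[Y,Y] = ((-1.5)·(-1.5) + (1.5)·(1.5) + (0.5)·(0.5) + (-0.5)·(-0.5)) / 3 = 5/3 = 1.6667

S is symmetric (S[j,i] = S[i,j]). Assembling:

S = [[1.6667, -1.3333],
 [-1.3333, 1.6667]]


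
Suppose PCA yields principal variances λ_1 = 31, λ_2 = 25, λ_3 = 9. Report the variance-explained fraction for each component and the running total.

Step 1 — total variance = trace(Sigma) = Σ λ_i = 31 + 25 + 9 = 65.

Step 2 — fraction explained by component i = λ_i / Σ λ:
  PC1: 31/65 = 0.4769
  PC2: 25/65 = 0.3846
  PC3: 9/65 = 0.1385

Step 3 — cumulative fraction after k components = (λ_1 + ... + λ_k) / Σ λ:
  k = 1: 31/65 = 0.4769
  k = 2: (31 + 25)/65 = 56/65 = 0.8615
  k = 3: (31 + 25 + 9)/65 = 65/65 = 1

Summary (fraction, with percent):

explained: PC1 0.4769 (47.69%), PC2 0.3846 (38.46%), PC3 0.1385 (13.85%);  cumulative: 0.4769, 0.8615, 1


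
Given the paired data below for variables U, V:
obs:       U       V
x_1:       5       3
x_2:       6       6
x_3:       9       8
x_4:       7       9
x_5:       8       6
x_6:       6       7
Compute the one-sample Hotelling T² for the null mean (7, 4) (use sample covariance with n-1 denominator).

Step 1 — sample mean vector:
  mean(U) = (5 + 6 + 9 + 7 + 8 + 6) / 6 = 41/6 = 6.8333
  mean(V) = (3 + 6 + 8 + 9 + 6 + 7) / 6 = 39/6 = 6.5
  x̄ = (6.8333, 6.5),  deviation x̄ - mu_0 = (6.8333, 6.5) - (7, 4) = (-0.1667, 2.5).

Step 2 — sample covariance matrix, S[i,j] = (1/(n-1)) · Σ_k (x_{k,i} - mean_i) · (x_{k,j} - mean_j), divisor n-1 = 5:
  S[U,U] = ((-1.8333)·(-1.8333) + (-0.8333)·(-0.8333) + (2.1667)·(2.1667) + (0.1667)·(0.1667) + (1.1667)·(1.1667) + (-0.8333)·(-0.8333)) / 5 = 10.8333/5 = 2.1667
  S[U,V] = ((-1.8333)·(-3.5) + (-0.8333)·(-0.5) + (2.1667)·(1.5) + (0.1667)·(2.5) + (1.1667)·(-0.5) + (-0.8333)·(0.5)) / 5 = 9.5/5 = 1.9
  S[V,V] = ((-3.5)·(-3.5) + (-0.5)·(-0.5) + (1.5)·(1.5) + (2.5)·(2.5) + (-0.5)·(-0.5) + (0.5)·(0.5)) / 5 = 21.5/5 = 4.3
  S = [[2.1667, 1.9],
 [1.9, 4.3]].

Step 3 — invert S. det(S) = 2.1667·4.3 - (1.9)² = 5.7067.
  S^{-1} = (1/det) · [[d, -b], [-b, a]] = [[0.7535, -0.3329],
 [-0.3329, 0.3797]].

Step 4 — quadratic form (x̄ - mu_0)^T · S^{-1} · (x̄ - mu_0):
  S^{-1} · (x̄ - mu_0) = (-0.9579, 1.0047),
  (x̄ - mu_0)^T · [...] = (-0.1667)·(-0.9579) + (2.5)·(1.0047) = 2.6713.

Step 5 — scale by n: T² = 6 · 2.6713 = 16.028.

T² ≈ 16.028


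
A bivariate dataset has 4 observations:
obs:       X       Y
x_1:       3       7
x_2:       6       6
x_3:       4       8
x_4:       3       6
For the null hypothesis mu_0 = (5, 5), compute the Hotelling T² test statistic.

Step 1 — sample mean vector:
  mean(X) = (3 + 6 + 4 + 3) / 4 = 16/4 = 4
  mean(Y) = (7 + 6 + 8 + 6) / 4 = 27/4 = 6.75
  x̄ = (4, 6.75),  deviation x̄ - mu_0 = (4, 6.75) - (5, 5) = (-1, 1.75).

Step 2 — sample covariance matrix, S[i,j] = (1/(n-1)) · Σ_k (x_{k,i} - mean_i) · (x_{k,j} - mean_j), divisor n-1 = 3:
  S[X,X] = ((-1)·(-1) + (2)·(2) + (0)·(0) + (-1)·(-1)) / 3 = 6/3 = 2
  S[X,Y] = ((-1)·(0.25) + (2)·(-0.75) + (0)·(1.25) + (-1)·(-0.75)) / 3 = -1/3 = -0.3333
  S[Y,Y] = ((0.25)·(0.25) + (-0.75)·(-0.75) + (1.25)·(1.25) + (-0.75)·(-0.75)) / 3 = 2.75/3 = 0.9167
  S = [[2, -0.3333],
 [-0.3333, 0.9167]].

Step 3 — invert S. det(S) = 2·0.9167 - (-0.3333)² = 1.7222.
  S^{-1} = (1/det) · [[d, -b], [-b, a]] = [[0.5323, 0.1935],
 [0.1935, 1.1613]].

Step 4 — quadratic form (x̄ - mu_0)^T · S^{-1} · (x̄ - mu_0):
  S^{-1} · (x̄ - mu_0) = (-0.1935, 1.8387),
  (x̄ - mu_0)^T · [...] = (-1)·(-0.1935) + (1.75)·(1.8387) = 3.4113.

Step 5 — scale by n: T² = 4 · 3.4113 = 13.6452.

T² ≈ 13.6452


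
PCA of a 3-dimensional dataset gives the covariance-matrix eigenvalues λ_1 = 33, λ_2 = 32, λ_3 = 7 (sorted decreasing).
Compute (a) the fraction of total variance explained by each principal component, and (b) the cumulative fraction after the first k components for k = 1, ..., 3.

Step 1 — total variance = trace(Sigma) = Σ λ_i = 33 + 32 + 7 = 72.

Step 2 — fraction explained by component i = λ_i / Σ λ:
  PC1: 33/72 = 0.4583
  PC2: 32/72 = 0.4444
  PC3: 7/72 = 0.0972

Step 3 — cumulative fraction after k components = (λ_1 + ... + λ_k) / Σ λ:
  k = 1: 33/72 = 0.4583
  k = 2: (33 + 32)/72 = 65/72 = 0.9028
  k = 3: (33 + 32 + 7)/72 = 72/72 = 1

Summary (fraction, with percent):

explained: PC1 0.4583 (45.83%), PC2 0.4444 (44.44%), PC3 0.0972 (9.72%);  cumulative: 0.4583, 0.9028, 1


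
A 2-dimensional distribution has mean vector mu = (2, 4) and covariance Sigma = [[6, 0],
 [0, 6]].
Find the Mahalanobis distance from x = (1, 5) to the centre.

Step 1 — centre the observation: (x - mu) = (-1, 1).

Step 2 — invert Sigma. det(Sigma) = 6·6 - (0)² = 36.
  Sigma^{-1} = (1/det) · [[d, -b], [-b, a]] = [[0.1667, 0],
 [0, 0.1667]].

Step 3 — form the quadratic (x - mu)^T · Sigma^{-1} · (x - mu):
  Sigma^{-1} · (x - mu) = (-0.1667, 0.1667).
  (x - mu)^T · [Sigma^{-1} · (x - mu)] = (-1)·(-0.1667) + (1)·(0.1667) = 0.3333.

Step 4 — take square root: d = √(0.3333) ≈ 0.5774.

d(x, mu) = √(0.3333) ≈ 0.5774


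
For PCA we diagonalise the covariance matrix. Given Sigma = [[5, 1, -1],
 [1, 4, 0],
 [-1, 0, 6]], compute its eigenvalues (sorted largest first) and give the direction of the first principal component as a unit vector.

Step 1 — characteristic polynomial p(λ) = det(λI - Sigma) = λ³ - tr·λ² + c_1·λ - det, where tr = trace, c_1 = sum of the principal 2×2 minors, det = det(Sigma):
  tr = 5 + 4 + 6 = 15,
  c_1 = (5·4 - (1)²) + (5·6 - (-1)²) + (4·6 - (0)²) = 19 + 29 + 24 = 72,
  det = 5·(4·6 - (0)²) - (1)·((1)·6 - (0)·(-1)) + (-1)·((1)·(0) - 4·(-1)) = 5·(24) - (1)·(6) + (-1)·(4) = 110.
  So p(λ) = λ³ - 15λ² + 72λ - 110.
Step 2 — look for an integer root (rational root theorem: any rational root is an integer divisor of 110). Testing λ = 5:
  p(5) = 125 - 375 + 360 - 110 = 0  ✓
  Dividing out (λ - 5): p(λ) = (λ - 5)(λ² - 10λ + 22).
Step 3 — remaining eigenvalues from the quadratic λ² - 10λ + 22 = 0:
  Δ = 10² - 4·22 = 100 - 88 = 12,  λ = (10 ± √12)/2 = (10 ± 3.4641)/2 ≈ 6.7321 or 3.2679.
  Sorted: λ_1 = 6.7321,  λ_2 = 5,  λ_3 = 3.2679  (check: sum = 15 = tr ✓).

Step 4 — unit eigenvector for λ_1 ≈ 6.7321: v spans the null space of (Sigma - λ_1 I), whose rows are
  r_1 = (-1.7321, 1, -1),  r_2 = (1, -2.7321, 0),  r_3 = (-1, 0, -0.7321).
  v is orthogonal to every row, so take v ∝ r_1 × r_2 = ((1)·(0) - (-1)·(-2.7321), (-1)·(1) - (-1.7321)·(0), (-1.7321)·(-2.7321) - (1)·(1)) ≈ (-2.7321, -1, 3.7321).
  Rescale (multiply by -1 so the first nonzero entry is positive): u = (2.7321, 1, -3.7321).
  ||u|| = √((2.7321)² + (1)² + (-3.7321)²) = √(22.3923) ≈ 4.7321,  v_1 = u/||u|| ≈ (0.5774, 0.2113, -0.7887) (||v_1|| = 1).

λ_1 = 6.7321,  λ_2 = 5,  λ_3 = 3.2679;  v_1 ≈ (0.5774, 0.2113, -0.7887)


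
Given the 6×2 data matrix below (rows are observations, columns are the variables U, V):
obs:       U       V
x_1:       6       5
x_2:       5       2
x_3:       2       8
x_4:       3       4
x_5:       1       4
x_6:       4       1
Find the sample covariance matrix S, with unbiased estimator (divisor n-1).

Step 1 — column means:
  mean(U) = (6 + 5 + 2 + 3 + 1 + 4) / 6 = 21/6 = 3.5
  mean(V) = (5 + 2 + 8 + 4 + 4 + 1) / 6 = 24/6 = 4

Step 2 — sample covariance S[i,j] = (1/(n-1)) · Σ_k (x_{k,i} - mean_i) · (x_{k,j} - mean_j), with n-1 = 5.
  S[U,U] = ((2.5)·(2.5) + (1.5)·(1.5) + (-1.5)·(-1.5) + (-0.5)·(-0.5) + (-2.5)·(-2.5) + (0.5)·(0.5)) / 5 = 17.5/5 = 3.5
  S[U,V] = ((2.5)·(1) + (1.5)·(-2) + (-1.5)·(4) + (-0.5)·(0) + (-2.5)·(0) + (0.5)·(-3)) / 5 = -8/5 = -1.6
  S[V,V] = ((1)·(1) + (-2)·(-2) + (4)·(4) + (0)·(0) + (0)·(0) + (-3)·(-3)) / 5 = 30/5 = 6

S is symmetric (S[j,i] = S[i,j]). Assembling:

S = [[3.5, -1.6],
 [-1.6, 6]]


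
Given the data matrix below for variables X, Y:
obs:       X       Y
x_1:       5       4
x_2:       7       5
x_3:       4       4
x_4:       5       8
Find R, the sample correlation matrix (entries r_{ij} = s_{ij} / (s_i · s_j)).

Step 1 — column means:
  mean(X) = (5 + 7 + 4 + 5) / 4 = 21/4 = 5.25
  mean(Y) = (4 + 5 + 4 + 8) / 4 = 21/4 = 5.25

Step 2 — sample variances and covariances s[i,j] = (1/(n-1)) · Σ_k (x_{k,i} - mean_i) · (x_{k,j} - mean_j), with n-1 = 3:
  s[X,X] = ((-0.25)·(-0.25) + (1.75)·(1.75) + (-1.25)·(-1.25) + (-0.25)·(-0.25)) / 3 = 4.75/3 = 1.5833
  s[X,Y] = ((-0.25)·(-1.25) + (1.75)·(-0.25) + (-1.25)·(-1.25) + (-0.25)·(2.75)) / 3 = 0.75/3 = 0.25
  s[Y,Y] = ((-1.25)·(-1.25) + (-0.25)·(-0.25) + (-1.25)·(-1.25) + (2.75)·(2.75)) / 3 = 10.75/3 = 3.5833
  Sample standard deviations s_i = √(s[i,i]):
  s(X) = √(1.5833) = 1.2583
  s(Y) = √(3.5833) = 1.893

Step 3 — r_{ij} = s_{ij} / (s_i · s_j):
  r[X,X] = 1 (diagonal).
  r[X,Y] = 0.25 / (1.2583 · 1.893) = 0.25 / 2.3819 = 0.105
  r[Y,Y] = 1 (diagonal).

R is symmetric with unit diagonal. Assembling:

R = [[1, 0.105],
 [0.105, 1]]


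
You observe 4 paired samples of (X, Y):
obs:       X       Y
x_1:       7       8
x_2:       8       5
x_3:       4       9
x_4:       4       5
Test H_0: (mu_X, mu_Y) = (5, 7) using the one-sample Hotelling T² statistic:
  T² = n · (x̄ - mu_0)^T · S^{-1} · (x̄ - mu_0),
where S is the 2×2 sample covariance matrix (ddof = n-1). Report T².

Step 1 — sample mean vector:
  mean(X) = (7 + 8 + 4 + 4) / 4 = 23/4 = 5.75
  mean(Y) = (8 + 5 + 9 + 5) / 4 = 27/4 = 6.75
  x̄ = (5.75, 6.75),  deviation x̄ - mu_0 = (5.75, 6.75) - (5, 7) = (0.75, -0.25).

Step 2 — sample covariance matrix, S[i,j] = (1/(n-1)) · Σ_k (x_{k,i} - mean_i) · (x_{k,j} - mean_j), divisor n-1 = 3:
  S[X,X] = ((1.25)·(1.25) + (2.25)·(2.25) + (-1.75)·(-1.75) + (-1.75)·(-1.75)) / 3 = 12.75/3 = 4.25
  S[X,Y] = ((1.25)·(1.25) + (2.25)·(-1.75) + (-1.75)·(2.25) + (-1.75)·(-1.75)) / 3 = -3.25/3 = -1.0833
  S[Y,Y] = ((1.25)·(1.25) + (-1.75)·(-1.75) + (2.25)·(2.25) + (-1.75)·(-1.75)) / 3 = 12.75/3 = 4.25
  S = [[4.25, -1.0833],
 [-1.0833, 4.25]].

Step 3 — invert S. det(S) = 4.25·4.25 - (-1.0833)² = 16.8889.
  S^{-1} = (1/det) · [[d, -b], [-b, a]] = [[0.2516, 0.0641],
 [0.0641, 0.2516]].

Step 4 — quadratic form (x̄ - mu_0)^T · S^{-1} · (x̄ - mu_0):
  S^{-1} · (x̄ - mu_0) = (0.1727, -0.0148),
  (x̄ - mu_0)^T · [...] = (0.75)·(0.1727) + (-0.25)·(-0.0148) = 0.1332.

Step 5 — scale by n: T² = 4 · 0.1332 = 0.5329.

T² ≈ 0.5329


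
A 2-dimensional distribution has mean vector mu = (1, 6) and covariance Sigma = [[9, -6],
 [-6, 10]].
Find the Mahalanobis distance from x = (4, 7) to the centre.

Step 1 — centre the observation: (x - mu) = (3, 1).

Step 2 — invert Sigma. det(Sigma) = 9·10 - (-6)² = 54.
  Sigma^{-1} = (1/det) · [[d, -b], [-b, a]] = [[0.1852, 0.1111],
 [0.1111, 0.1667]].

Step 3 — form the quadratic (x - mu)^T · Sigma^{-1} · (x - mu):
  Sigma^{-1} · (x - mu) = (0.6667, 0.5).
  (x - mu)^T · [Sigma^{-1} · (x - mu)] = (3)·(0.6667) + (1)·(0.5) = 2.5.

Step 4 — take square root: d = √(2.5) ≈ 1.5811.

d(x, mu) = √(2.5) ≈ 1.5811


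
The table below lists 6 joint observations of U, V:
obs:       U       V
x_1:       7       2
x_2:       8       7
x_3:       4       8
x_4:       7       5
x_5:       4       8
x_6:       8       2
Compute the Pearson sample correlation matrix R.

Step 1 — column means:
  mean(U) = (7 + 8 + 4 + 7 + 4 + 8) / 6 = 38/6 = 6.3333
  mean(V) = (2 + 7 + 8 + 5 + 8 + 2) / 6 = 32/6 = 5.3333

Step 2 — sample variances and covariances s[i,j] = (1/(n-1)) · Σ_k (x_{k,i} - mean_i) · (x_{k,j} - mean_j), with n-1 = 5:
  s[U,U] = ((0.6667)·(0.6667) + (1.6667)·(1.6667) + (-2.3333)·(-2.3333) + (0.6667)·(0.6667) + (-2.3333)·(-2.3333) + (1.6667)·(1.6667)) / 5 = 17.3333/5 = 3.4667
  s[U,V] = ((0.6667)·(-3.3333) + (1.6667)·(1.6667) + (-2.3333)·(2.6667) + (0.6667)·(-0.3333) + (-2.3333)·(2.6667) + (1.6667)·(-3.3333)) / 5 = -17.6667/5 = -3.5333
  s[V,V] = ((-3.3333)·(-3.3333) + (1.6667)·(1.6667) + (2.6667)·(2.6667) + (-0.3333)·(-0.3333) + (2.6667)·(2.6667) + (-3.3333)·(-3.3333)) / 5 = 39.3333/5 = 7.8667
  Sample standard deviations s_i = √(s[i,i]):
  s(U) = √(3.4667) = 1.8619
  s(V) = √(7.8667) = 2.8048

Step 3 — r_{ij} = s_{ij} / (s_i · s_j):
  r[U,U] = 1 (diagonal).
  r[U,V] = -3.5333 / (1.8619 · 2.8048) = -3.5333 / 5.2222 = -0.6766
  r[V,V] = 1 (diagonal).

R is symmetric with unit diagonal. Assembling:

R = [[1, -0.6766],
 [-0.6766, 1]]


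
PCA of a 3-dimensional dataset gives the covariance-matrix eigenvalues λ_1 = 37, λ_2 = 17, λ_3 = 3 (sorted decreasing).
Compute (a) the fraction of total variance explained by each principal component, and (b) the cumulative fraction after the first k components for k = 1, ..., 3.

Step 1 — total variance = trace(Sigma) = Σ λ_i = 37 + 17 + 3 = 57.

Step 2 — fraction explained by component i = λ_i / Σ λ:
  PC1: 37/57 = 0.6491
  PC2: 17/57 = 0.2982
  PC3: 3/57 = 0.0526

Step 3 — cumulative fraction after k components = (λ_1 + ... + λ_k) / Σ λ:
  k = 1: 37/57 = 0.6491
  k = 2: (37 + 17)/57 = 54/57 = 0.9474
  k = 3: (37 + 17 + 3)/57 = 57/57 = 1

Summary (fraction, with percent):

explained: PC1 0.6491 (64.91%), PC2 0.2982 (29.82%), PC3 0.0526 (5.26%);  cumulative: 0.6491, 0.9474, 1


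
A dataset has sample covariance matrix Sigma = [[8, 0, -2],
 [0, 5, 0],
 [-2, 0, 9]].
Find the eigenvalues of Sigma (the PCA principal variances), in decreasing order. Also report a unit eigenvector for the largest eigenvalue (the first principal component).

Step 1 — characteristic polynomial p(λ) = det(λI - Sigma) = λ³ - tr·λ² + c_1·λ - det, where tr = trace, c_1 = sum of the principal 2×2 minors, det = det(Sigma):
  tr = 8 + 5 + 9 = 22,
  c_1 = (8·5 - (0)²) + (8·9 - (-2)²) + (5·9 - (0)²) = 40 + 68 + 45 = 153,
  det = 8·(5·9 - (0)²) - (0)·((0)·9 - (0)·(-2)) + (-2)·((0)·(0) - 5·(-2)) = 8·(45) - (0)·(0) + (-2)·(10) = 340.
  So p(λ) = λ³ - 22λ² + 153λ - 340.
Step 2 — look for an integer root (rational root theorem: any rational root is an integer divisor of 340). Testing λ = 5:
  p(5) = 125 - 550 + 765 - 340 = 0  ✓
  Dividing out (λ - 5): p(λ) = (λ - 5)(λ² - 17λ + 68).
Step 3 — remaining eigenvalues from the quadratic λ² - 17λ + 68 = 0:
  Δ = 17² - 4·68 = 289 - 272 = 17,  λ = (17 ± √17)/2 = (17 ± 4.1231)/2 ≈ 10.5616 or 6.4384.
  Sorted: λ_1 = 10.5616,  λ_2 = 6.4384,  λ_3 = 5  (check: sum = 22 = tr ✓).

Step 4 — unit eigenvector for λ_1 ≈ 10.5616: v spans the null space of (Sigma - λ_1 I), whose rows are
  r_1 = (-2.5616, 0, -2),  r_2 = (0, -5.5616, 0),  r_3 = (-2, 0, -1.5616).
  v is orthogonal to every row, so take v ∝ r_1 × r_2 = ((0)·(0) - (-2)·(-5.5616), (-2)·(0) - (-2.5616)·(0), (-2.5616)·(-5.5616) - (0)·(0)) ≈ (-11.1231, 0, 14.2462).
  Rescale (multiply by -1 so the first nonzero entry is positive): u = (11.1231, 0, -14.2462).
  ||u|| = √((11.1231)² + (0)² + (-14.2462)²) = √(326.678) ≈ 18.0742,  v_1 = u/||u|| ≈ (0.6154, 0, -0.7882) (||v_1|| = 1).

λ_1 = 10.5616,  λ_2 = 6.4384,  λ_3 = 5;  v_1 ≈ (0.6154, 0, -0.7882)


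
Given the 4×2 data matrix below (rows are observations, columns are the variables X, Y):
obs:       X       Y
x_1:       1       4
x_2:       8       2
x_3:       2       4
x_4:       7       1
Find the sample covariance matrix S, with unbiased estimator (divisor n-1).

Step 1 — column means:
  mean(X) = (1 + 8 + 2 + 7) / 4 = 18/4 = 4.5
  mean(Y) = (4 + 2 + 4 + 1) / 4 = 11/4 = 2.75

Step 2 — sample covariance S[i,j] = (1/(n-1)) · Σ_k (x_{k,i} - mean_i) · (x_{k,j} - mean_j), with n-1 = 3.
  S[X,X] = ((-3.5)·(-3.5) + (3.5)·(3.5) + (-2.5)·(-2.5) + (2.5)·(2.5)) / 3 = 37/3 = 12.3333
  S[X,Y] = ((-3.5)·(1.25) + (3.5)·(-0.75) + (-2.5)·(1.25) + (2.5)·(-1.75)) / 3 = -14.5/3 = -4.8333
  S[Y,Y] = ((1.25)·(1.25) + (-0.75)·(-0.75) + (1.25)·(1.25) + (-1.75)·(-1.75)) / 3 = 6.75/3 = 2.25

S is symmetric (S[j,i] = S[i,j]). Assembling:

S = [[12.3333, -4.8333],
 [-4.8333, 2.25]]


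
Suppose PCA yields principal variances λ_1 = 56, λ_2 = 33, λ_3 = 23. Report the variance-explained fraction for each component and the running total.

Step 1 — total variance = trace(Sigma) = Σ λ_i = 56 + 33 + 23 = 112.

Step 2 — fraction explained by component i = λ_i / Σ λ:
  PC1: 56/112 = 0.5
  PC2: 33/112 = 0.2946
  PC3: 23/112 = 0.2054

Step 3 — cumulative fraction after k components = (λ_1 + ... + λ_k) / Σ λ:
  k = 1: 56/112 = 0.5
  k = 2: (56 + 33)/112 = 89/112 = 0.7946
  k = 3: (56 + 33 + 23)/112 = 112/112 = 1

Summary (fraction, with percent):

explained: PC1 0.5 (50%), PC2 0.2946 (29.46%), PC3 0.2054 (20.54%);  cumulative: 0.5, 0.7946, 1


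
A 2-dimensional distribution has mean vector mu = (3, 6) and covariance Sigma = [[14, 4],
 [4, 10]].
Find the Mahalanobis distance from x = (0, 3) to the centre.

Step 1 — centre the observation: (x - mu) = (-3, -3).

Step 2 — invert Sigma. det(Sigma) = 14·10 - (4)² = 124.
  Sigma^{-1} = (1/det) · [[d, -b], [-b, a]] = [[0.0806, -0.0323],
 [-0.0323, 0.1129]].

Step 3 — form the quadratic (x - mu)^T · Sigma^{-1} · (x - mu):
  Sigma^{-1} · (x - mu) = (-0.1452, -0.2419).
  (x - mu)^T · [Sigma^{-1} · (x - mu)] = (-3)·(-0.1452) + (-3)·(-0.2419) = 1.1613.

Step 4 — take square root: d = √(1.1613) ≈ 1.0776.

d(x, mu) = √(1.1613) ≈ 1.0776


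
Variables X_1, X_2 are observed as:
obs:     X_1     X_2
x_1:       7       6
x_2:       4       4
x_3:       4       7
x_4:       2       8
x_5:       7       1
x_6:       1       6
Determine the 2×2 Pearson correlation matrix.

Step 1 — column means:
  mean(X_1) = (7 + 4 + 4 + 2 + 7 + 1) / 6 = 25/6 = 4.1667
  mean(X_2) = (6 + 4 + 7 + 8 + 1 + 6) / 6 = 32/6 = 5.3333

Step 2 — sample variances and covariances s[i,j] = (1/(n-1)) · Σ_k (x_{k,i} - mean_i) · (x_{k,j} - mean_j), with n-1 = 5:
  s[X_1,X_1] = ((2.8333)·(2.8333) + (-0.1667)·(-0.1667) + (-0.1667)·(-0.1667) + (-2.1667)·(-2.1667) + (2.8333)·(2.8333) + (-3.1667)·(-3.1667)) / 5 = 30.8333/5 = 6.1667
  s[X_1,X_2] = ((2.8333)·(0.6667) + (-0.1667)·(-1.3333) + (-0.1667)·(1.6667) + (-2.1667)·(2.6667) + (2.8333)·(-4.3333) + (-3.1667)·(0.6667)) / 5 = -18.3333/5 = -3.6667
  s[X_2,X_2] = ((0.6667)·(0.6667) + (-1.3333)·(-1.3333) + (1.6667)·(1.6667) + (2.6667)·(2.6667) + (-4.3333)·(-4.3333) + (0.6667)·(0.6667)) / 5 = 31.3333/5 = 6.2667
  Sample standard deviations s_i = √(s[i,i]):
  s(X_1) = √(6.1667) = 2.4833
  s(X_2) = √(6.2667) = 2.5033

Step 3 — r_{ij} = s_{ij} / (s_i · s_j):
  r[X_1,X_1] = 1 (diagonal).
  r[X_1,X_2] = -3.6667 / (2.4833 · 2.5033) = -3.6667 / 6.2165 = -0.5898
  r[X_2,X_2] = 1 (diagonal).

R is symmetric with unit diagonal. Assembling:

R = [[1, -0.5898],
 [-0.5898, 1]]


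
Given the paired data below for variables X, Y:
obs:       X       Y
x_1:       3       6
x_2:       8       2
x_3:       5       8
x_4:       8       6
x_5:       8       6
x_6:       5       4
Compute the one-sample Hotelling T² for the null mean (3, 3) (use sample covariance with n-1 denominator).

Step 1 — sample mean vector:
  mean(X) = (3 + 8 + 5 + 8 + 8 + 5) / 6 = 37/6 = 6.1667
  mean(Y) = (6 + 2 + 8 + 6 + 6 + 4) / 6 = 32/6 = 5.3333
  x̄ = (6.1667, 5.3333),  deviation x̄ - mu_0 = (6.1667, 5.3333) - (3, 3) = (3.1667, 2.3333).

Step 2 — sample covariance matrix, S[i,j] = (1/(n-1)) · Σ_k (x_{k,i} - mean_i) · (x_{k,j} - mean_j), divisor n-1 = 5:
  S[X,X] = ((-3.1667)·(-3.1667) + (1.8333)·(1.8333) + (-1.1667)·(-1.1667) + (1.8333)·(1.8333) + (1.8333)·(1.8333) + (-1.1667)·(-1.1667)) / 5 = 22.8333/5 = 4.5667
  S[X,Y] = ((-3.1667)·(0.6667) + (1.8333)·(-3.3333) + (-1.1667)·(2.6667) + (1.8333)·(0.6667) + (1.8333)·(0.6667) + (-1.1667)·(-1.3333)) / 5 = -7.3333/5 = -1.4667
  S[Y,Y] = ((0.6667)·(0.6667) + (-3.3333)·(-3.3333) + (2.6667)·(2.6667) + (0.6667)·(0.6667) + (0.6667)·(0.6667) + (-1.3333)·(-1.3333)) / 5 = 21.3333/5 = 4.2667
  S = [[4.5667, -1.4667],
 [-1.4667, 4.2667]].

Step 3 — invert S. det(S) = 4.5667·4.2667 - (-1.4667)² = 17.3333.
  S^{-1} = (1/det) · [[d, -b], [-b, a]] = [[0.2462, 0.0846],
 [0.0846, 0.2635]].

Step 4 — quadratic form (x̄ - mu_0)^T · S^{-1} · (x̄ - mu_0):
  S^{-1} · (x̄ - mu_0) = (0.9769, 0.8827),
  (x̄ - mu_0)^T · [...] = (3.1667)·(0.9769) + (2.3333)·(0.8827) = 5.1532.

Step 5 — scale by n: T² = 6 · 5.1532 = 30.9192.

T² ≈ 30.9192


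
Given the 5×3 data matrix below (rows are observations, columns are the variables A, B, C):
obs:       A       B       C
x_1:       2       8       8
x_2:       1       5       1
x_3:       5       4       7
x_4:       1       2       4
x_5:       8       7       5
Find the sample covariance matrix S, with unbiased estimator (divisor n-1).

Step 1 — column means:
  mean(A) = (2 + 1 + 5 + 1 + 8) / 5 = 17/5 = 3.4
  mean(B) = (8 + 5 + 4 + 2 + 7) / 5 = 26/5 = 5.2
  mean(C) = (8 + 1 + 7 + 4 + 5) / 5 = 25/5 = 5

Step 2 — sample covariance S[i,j] = (1/(n-1)) · Σ_k (x_{k,i} - mean_i) · (x_{k,j} - mean_j), with n-1 = 4.
  S[A,A] = ((-1.4)·(-1.4) + (-2.4)·(-2.4) + (1.6)·(1.6) + (-2.4)·(-2.4) + (4.6)·(4.6)) / 4 = 37.2/4 = 9.3
  S[A,B] = ((-1.4)·(2.8) + (-2.4)·(-0.2) + (1.6)·(-1.2) + (-2.4)·(-3.2) + (4.6)·(1.8)) / 4 = 10.6/4 = 2.65
  S[A,C] = ((-1.4)·(3) + (-2.4)·(-4) + (1.6)·(2) + (-2.4)·(-1) + (4.6)·(0)) / 4 = 11/4 = 2.75
  S[B,B] = ((2.8)·(2.8) + (-0.2)·(-0.2) + (-1.2)·(-1.2) + (-3.2)·(-3.2) + (1.8)·(1.8)) / 4 = 22.8/4 = 5.7
  S[B,C] = ((2.8)·(3) + (-0.2)·(-4) + (-1.2)·(2) + (-3.2)·(-1) + (1.8)·(0)) / 4 = 10/4 = 2.5
  S[C,C] = ((3)·(3) + (-4)·(-4) + (2)·(2) + (-1)·(-1) + (0)·(0)) / 4 = 30/4 = 7.5

S is symmetric (S[j,i] = S[i,j]). Assembling:

S = [[9.3, 2.65, 2.75],
 [2.65, 5.7, 2.5],
 [2.75, 2.5, 7.5]]


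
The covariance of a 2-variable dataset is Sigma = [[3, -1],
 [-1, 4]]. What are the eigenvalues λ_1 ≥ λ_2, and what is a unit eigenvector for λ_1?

Step 1 — characteristic polynomial of 2×2 Sigma:
  det(Sigma - λI) = λ² - trace · λ + det = 0.
  trace = 3 + 4 = 7, det = 3·4 - (-1)² = 11.
Step 2 — discriminant:
  Δ = trace² - 4·det = 49 - 44 = 5.
Step 3 — eigenvalues:
  λ = (trace ± √Δ)/2 = (7 ± 2.2361)/2,
  λ_1 = 4.618,  λ_2 = 2.382.

Step 4 — unit eigenvector for λ_1: solve (Sigma - λ_1 I)v = 0. First row:
  (3 - 4.618)·v_x + (-1)·v_y = 0, i.e. (-1.618)·v_x + (-1)·v_y = 0,
  so v ∝ (b, λ_1 - a) = (-1, 1.618); multiply by -1 so the first entry is positive: u = (1, -1.618).
  ||u|| = √((1)² + (-1.618)²) = √(3.618) ≈ 1.9021,
  v_1 = u/||u|| ≈ (0.5257, -0.8507) (||v_1|| = 1).

λ_1 = 4.618,  λ_2 = 2.382;  v_1 ≈ (0.5257, -0.8507)
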